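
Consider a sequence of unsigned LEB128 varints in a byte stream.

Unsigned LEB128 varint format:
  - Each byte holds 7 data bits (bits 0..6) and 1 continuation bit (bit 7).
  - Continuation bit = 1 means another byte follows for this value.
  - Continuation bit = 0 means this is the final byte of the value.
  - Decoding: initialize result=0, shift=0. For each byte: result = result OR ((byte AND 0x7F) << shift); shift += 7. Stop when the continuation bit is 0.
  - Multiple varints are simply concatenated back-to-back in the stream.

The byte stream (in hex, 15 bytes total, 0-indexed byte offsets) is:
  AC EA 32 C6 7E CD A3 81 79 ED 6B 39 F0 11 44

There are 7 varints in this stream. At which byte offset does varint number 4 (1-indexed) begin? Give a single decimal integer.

Answer: 9

Derivation:
  byte[0]=0xAC cont=1 payload=0x2C=44: acc |= 44<<0 -> acc=44 shift=7
  byte[1]=0xEA cont=1 payload=0x6A=106: acc |= 106<<7 -> acc=13612 shift=14
  byte[2]=0x32 cont=0 payload=0x32=50: acc |= 50<<14 -> acc=832812 shift=21 [end]
Varint 1: bytes[0:3] = AC EA 32 -> value 832812 (3 byte(s))
  byte[3]=0xC6 cont=1 payload=0x46=70: acc |= 70<<0 -> acc=70 shift=7
  byte[4]=0x7E cont=0 payload=0x7E=126: acc |= 126<<7 -> acc=16198 shift=14 [end]
Varint 2: bytes[3:5] = C6 7E -> value 16198 (2 byte(s))
  byte[5]=0xCD cont=1 payload=0x4D=77: acc |= 77<<0 -> acc=77 shift=7
  byte[6]=0xA3 cont=1 payload=0x23=35: acc |= 35<<7 -> acc=4557 shift=14
  byte[7]=0x81 cont=1 payload=0x01=1: acc |= 1<<14 -> acc=20941 shift=21
  byte[8]=0x79 cont=0 payload=0x79=121: acc |= 121<<21 -> acc=253776333 shift=28 [end]
Varint 3: bytes[5:9] = CD A3 81 79 -> value 253776333 (4 byte(s))
  byte[9]=0xED cont=1 payload=0x6D=109: acc |= 109<<0 -> acc=109 shift=7
  byte[10]=0x6B cont=0 payload=0x6B=107: acc |= 107<<7 -> acc=13805 shift=14 [end]
Varint 4: bytes[9:11] = ED 6B -> value 13805 (2 byte(s))
  byte[11]=0x39 cont=0 payload=0x39=57: acc |= 57<<0 -> acc=57 shift=7 [end]
Varint 5: bytes[11:12] = 39 -> value 57 (1 byte(s))
  byte[12]=0xF0 cont=1 payload=0x70=112: acc |= 112<<0 -> acc=112 shift=7
  byte[13]=0x11 cont=0 payload=0x11=17: acc |= 17<<7 -> acc=2288 shift=14 [end]
Varint 6: bytes[12:14] = F0 11 -> value 2288 (2 byte(s))
  byte[14]=0x44 cont=0 payload=0x44=68: acc |= 68<<0 -> acc=68 shift=7 [end]
Varint 7: bytes[14:15] = 44 -> value 68 (1 byte(s))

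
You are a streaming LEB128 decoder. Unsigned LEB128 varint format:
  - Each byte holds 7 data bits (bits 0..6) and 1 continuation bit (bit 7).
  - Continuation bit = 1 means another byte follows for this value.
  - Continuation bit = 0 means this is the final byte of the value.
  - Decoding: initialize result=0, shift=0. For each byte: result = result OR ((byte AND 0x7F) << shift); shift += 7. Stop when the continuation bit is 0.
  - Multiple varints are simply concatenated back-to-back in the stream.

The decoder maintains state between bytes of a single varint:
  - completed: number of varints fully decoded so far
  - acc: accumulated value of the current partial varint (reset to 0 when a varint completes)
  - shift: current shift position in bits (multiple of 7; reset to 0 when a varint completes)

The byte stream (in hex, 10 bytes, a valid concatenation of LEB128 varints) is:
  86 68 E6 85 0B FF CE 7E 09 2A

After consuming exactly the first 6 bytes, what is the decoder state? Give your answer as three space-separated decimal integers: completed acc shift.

Answer: 2 127 7

Derivation:
byte[0]=0x86 cont=1 payload=0x06: acc |= 6<<0 -> completed=0 acc=6 shift=7
byte[1]=0x68 cont=0 payload=0x68: varint #1 complete (value=13318); reset -> completed=1 acc=0 shift=0
byte[2]=0xE6 cont=1 payload=0x66: acc |= 102<<0 -> completed=1 acc=102 shift=7
byte[3]=0x85 cont=1 payload=0x05: acc |= 5<<7 -> completed=1 acc=742 shift=14
byte[4]=0x0B cont=0 payload=0x0B: varint #2 complete (value=180966); reset -> completed=2 acc=0 shift=0
byte[5]=0xFF cont=1 payload=0x7F: acc |= 127<<0 -> completed=2 acc=127 shift=7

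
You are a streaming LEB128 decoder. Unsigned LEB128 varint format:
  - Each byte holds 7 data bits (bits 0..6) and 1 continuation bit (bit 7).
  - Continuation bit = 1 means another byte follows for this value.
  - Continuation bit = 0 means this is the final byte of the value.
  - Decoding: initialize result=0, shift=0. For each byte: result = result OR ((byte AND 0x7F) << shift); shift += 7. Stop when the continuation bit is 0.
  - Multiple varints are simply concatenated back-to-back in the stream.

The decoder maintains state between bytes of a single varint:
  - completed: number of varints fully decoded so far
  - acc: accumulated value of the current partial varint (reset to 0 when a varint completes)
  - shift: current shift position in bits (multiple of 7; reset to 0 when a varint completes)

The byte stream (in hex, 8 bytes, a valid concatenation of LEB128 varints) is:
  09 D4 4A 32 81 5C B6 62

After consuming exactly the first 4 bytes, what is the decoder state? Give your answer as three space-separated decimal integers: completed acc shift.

byte[0]=0x09 cont=0 payload=0x09: varint #1 complete (value=9); reset -> completed=1 acc=0 shift=0
byte[1]=0xD4 cont=1 payload=0x54: acc |= 84<<0 -> completed=1 acc=84 shift=7
byte[2]=0x4A cont=0 payload=0x4A: varint #2 complete (value=9556); reset -> completed=2 acc=0 shift=0
byte[3]=0x32 cont=0 payload=0x32: varint #3 complete (value=50); reset -> completed=3 acc=0 shift=0

Answer: 3 0 0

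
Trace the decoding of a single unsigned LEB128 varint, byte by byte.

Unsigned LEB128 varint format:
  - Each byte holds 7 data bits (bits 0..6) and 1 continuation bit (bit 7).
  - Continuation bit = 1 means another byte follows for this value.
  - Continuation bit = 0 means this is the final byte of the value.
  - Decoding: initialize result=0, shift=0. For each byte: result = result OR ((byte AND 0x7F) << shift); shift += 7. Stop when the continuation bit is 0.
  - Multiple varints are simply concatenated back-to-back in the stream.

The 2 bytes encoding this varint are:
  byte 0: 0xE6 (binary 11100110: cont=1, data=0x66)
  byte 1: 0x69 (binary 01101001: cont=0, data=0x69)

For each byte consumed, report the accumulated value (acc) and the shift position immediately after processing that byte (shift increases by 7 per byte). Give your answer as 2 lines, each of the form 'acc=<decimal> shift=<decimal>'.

Answer: acc=102 shift=7
acc=13542 shift=14

Derivation:
byte 0=0xE6: payload=0x66=102, contrib = 102<<0 = 102; acc -> 102, shift -> 7
byte 1=0x69: payload=0x69=105, contrib = 105<<7 = 13440; acc -> 13542, shift -> 14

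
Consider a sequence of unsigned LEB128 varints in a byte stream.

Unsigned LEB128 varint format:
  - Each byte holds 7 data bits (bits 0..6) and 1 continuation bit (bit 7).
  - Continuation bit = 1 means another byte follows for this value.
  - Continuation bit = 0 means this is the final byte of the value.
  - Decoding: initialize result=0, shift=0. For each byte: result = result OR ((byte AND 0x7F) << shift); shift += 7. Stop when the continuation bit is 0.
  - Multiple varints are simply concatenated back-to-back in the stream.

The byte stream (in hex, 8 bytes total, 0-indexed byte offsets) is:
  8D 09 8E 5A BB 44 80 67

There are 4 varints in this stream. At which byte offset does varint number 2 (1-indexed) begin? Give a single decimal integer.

  byte[0]=0x8D cont=1 payload=0x0D=13: acc |= 13<<0 -> acc=13 shift=7
  byte[1]=0x09 cont=0 payload=0x09=9: acc |= 9<<7 -> acc=1165 shift=14 [end]
Varint 1: bytes[0:2] = 8D 09 -> value 1165 (2 byte(s))
  byte[2]=0x8E cont=1 payload=0x0E=14: acc |= 14<<0 -> acc=14 shift=7
  byte[3]=0x5A cont=0 payload=0x5A=90: acc |= 90<<7 -> acc=11534 shift=14 [end]
Varint 2: bytes[2:4] = 8E 5A -> value 11534 (2 byte(s))
  byte[4]=0xBB cont=1 payload=0x3B=59: acc |= 59<<0 -> acc=59 shift=7
  byte[5]=0x44 cont=0 payload=0x44=68: acc |= 68<<7 -> acc=8763 shift=14 [end]
Varint 3: bytes[4:6] = BB 44 -> value 8763 (2 byte(s))
  byte[6]=0x80 cont=1 payload=0x00=0: acc |= 0<<0 -> acc=0 shift=7
  byte[7]=0x67 cont=0 payload=0x67=103: acc |= 103<<7 -> acc=13184 shift=14 [end]
Varint 4: bytes[6:8] = 80 67 -> value 13184 (2 byte(s))

Answer: 2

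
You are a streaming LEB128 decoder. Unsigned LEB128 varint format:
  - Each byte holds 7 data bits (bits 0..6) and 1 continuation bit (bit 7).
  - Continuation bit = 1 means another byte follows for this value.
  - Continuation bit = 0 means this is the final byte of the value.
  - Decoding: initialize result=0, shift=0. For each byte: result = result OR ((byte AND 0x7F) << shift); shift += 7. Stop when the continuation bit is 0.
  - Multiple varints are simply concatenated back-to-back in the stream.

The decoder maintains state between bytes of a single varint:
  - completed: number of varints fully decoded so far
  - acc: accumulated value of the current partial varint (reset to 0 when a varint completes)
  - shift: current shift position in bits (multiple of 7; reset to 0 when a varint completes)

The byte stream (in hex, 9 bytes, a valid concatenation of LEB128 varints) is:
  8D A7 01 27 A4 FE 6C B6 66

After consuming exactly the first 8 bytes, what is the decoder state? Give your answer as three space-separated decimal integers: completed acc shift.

Answer: 3 54 7

Derivation:
byte[0]=0x8D cont=1 payload=0x0D: acc |= 13<<0 -> completed=0 acc=13 shift=7
byte[1]=0xA7 cont=1 payload=0x27: acc |= 39<<7 -> completed=0 acc=5005 shift=14
byte[2]=0x01 cont=0 payload=0x01: varint #1 complete (value=21389); reset -> completed=1 acc=0 shift=0
byte[3]=0x27 cont=0 payload=0x27: varint #2 complete (value=39); reset -> completed=2 acc=0 shift=0
byte[4]=0xA4 cont=1 payload=0x24: acc |= 36<<0 -> completed=2 acc=36 shift=7
byte[5]=0xFE cont=1 payload=0x7E: acc |= 126<<7 -> completed=2 acc=16164 shift=14
byte[6]=0x6C cont=0 payload=0x6C: varint #3 complete (value=1785636); reset -> completed=3 acc=0 shift=0
byte[7]=0xB6 cont=1 payload=0x36: acc |= 54<<0 -> completed=3 acc=54 shift=7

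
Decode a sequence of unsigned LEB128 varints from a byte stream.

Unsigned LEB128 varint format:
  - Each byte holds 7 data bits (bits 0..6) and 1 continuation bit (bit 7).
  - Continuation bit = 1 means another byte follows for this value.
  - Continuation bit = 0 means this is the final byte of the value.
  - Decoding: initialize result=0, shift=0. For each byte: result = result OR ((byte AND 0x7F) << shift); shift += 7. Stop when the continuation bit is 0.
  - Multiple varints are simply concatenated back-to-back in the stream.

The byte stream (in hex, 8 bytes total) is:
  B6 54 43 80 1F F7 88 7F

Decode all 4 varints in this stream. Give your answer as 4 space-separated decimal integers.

Answer: 10806 67 3968 2081911

Derivation:
  byte[0]=0xB6 cont=1 payload=0x36=54: acc |= 54<<0 -> acc=54 shift=7
  byte[1]=0x54 cont=0 payload=0x54=84: acc |= 84<<7 -> acc=10806 shift=14 [end]
Varint 1: bytes[0:2] = B6 54 -> value 10806 (2 byte(s))
  byte[2]=0x43 cont=0 payload=0x43=67: acc |= 67<<0 -> acc=67 shift=7 [end]
Varint 2: bytes[2:3] = 43 -> value 67 (1 byte(s))
  byte[3]=0x80 cont=1 payload=0x00=0: acc |= 0<<0 -> acc=0 shift=7
  byte[4]=0x1F cont=0 payload=0x1F=31: acc |= 31<<7 -> acc=3968 shift=14 [end]
Varint 3: bytes[3:5] = 80 1F -> value 3968 (2 byte(s))
  byte[5]=0xF7 cont=1 payload=0x77=119: acc |= 119<<0 -> acc=119 shift=7
  byte[6]=0x88 cont=1 payload=0x08=8: acc |= 8<<7 -> acc=1143 shift=14
  byte[7]=0x7F cont=0 payload=0x7F=127: acc |= 127<<14 -> acc=2081911 shift=21 [end]
Varint 4: bytes[5:8] = F7 88 7F -> value 2081911 (3 byte(s))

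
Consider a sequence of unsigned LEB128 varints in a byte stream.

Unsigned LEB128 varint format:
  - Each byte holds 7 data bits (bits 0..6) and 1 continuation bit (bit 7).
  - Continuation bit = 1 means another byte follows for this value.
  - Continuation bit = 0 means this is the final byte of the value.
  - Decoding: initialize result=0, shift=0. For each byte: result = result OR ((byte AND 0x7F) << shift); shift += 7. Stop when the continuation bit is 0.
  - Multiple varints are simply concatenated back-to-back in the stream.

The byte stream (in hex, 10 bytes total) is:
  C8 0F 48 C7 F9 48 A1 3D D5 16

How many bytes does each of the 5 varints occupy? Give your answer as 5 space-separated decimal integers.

  byte[0]=0xC8 cont=1 payload=0x48=72: acc |= 72<<0 -> acc=72 shift=7
  byte[1]=0x0F cont=0 payload=0x0F=15: acc |= 15<<7 -> acc=1992 shift=14 [end]
Varint 1: bytes[0:2] = C8 0F -> value 1992 (2 byte(s))
  byte[2]=0x48 cont=0 payload=0x48=72: acc |= 72<<0 -> acc=72 shift=7 [end]
Varint 2: bytes[2:3] = 48 -> value 72 (1 byte(s))
  byte[3]=0xC7 cont=1 payload=0x47=71: acc |= 71<<0 -> acc=71 shift=7
  byte[4]=0xF9 cont=1 payload=0x79=121: acc |= 121<<7 -> acc=15559 shift=14
  byte[5]=0x48 cont=0 payload=0x48=72: acc |= 72<<14 -> acc=1195207 shift=21 [end]
Varint 3: bytes[3:6] = C7 F9 48 -> value 1195207 (3 byte(s))
  byte[6]=0xA1 cont=1 payload=0x21=33: acc |= 33<<0 -> acc=33 shift=7
  byte[7]=0x3D cont=0 payload=0x3D=61: acc |= 61<<7 -> acc=7841 shift=14 [end]
Varint 4: bytes[6:8] = A1 3D -> value 7841 (2 byte(s))
  byte[8]=0xD5 cont=1 payload=0x55=85: acc |= 85<<0 -> acc=85 shift=7
  byte[9]=0x16 cont=0 payload=0x16=22: acc |= 22<<7 -> acc=2901 shift=14 [end]
Varint 5: bytes[8:10] = D5 16 -> value 2901 (2 byte(s))

Answer: 2 1 3 2 2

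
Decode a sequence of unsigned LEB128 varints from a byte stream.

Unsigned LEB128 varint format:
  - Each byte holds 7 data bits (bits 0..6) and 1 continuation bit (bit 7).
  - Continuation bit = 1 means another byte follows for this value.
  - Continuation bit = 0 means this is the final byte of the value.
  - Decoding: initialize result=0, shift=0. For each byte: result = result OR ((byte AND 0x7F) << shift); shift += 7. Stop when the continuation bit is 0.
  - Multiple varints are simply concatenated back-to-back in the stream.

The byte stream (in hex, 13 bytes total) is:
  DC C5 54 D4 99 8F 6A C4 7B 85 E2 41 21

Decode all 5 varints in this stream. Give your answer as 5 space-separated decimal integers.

  byte[0]=0xDC cont=1 payload=0x5C=92: acc |= 92<<0 -> acc=92 shift=7
  byte[1]=0xC5 cont=1 payload=0x45=69: acc |= 69<<7 -> acc=8924 shift=14
  byte[2]=0x54 cont=0 payload=0x54=84: acc |= 84<<14 -> acc=1385180 shift=21 [end]
Varint 1: bytes[0:3] = DC C5 54 -> value 1385180 (3 byte(s))
  byte[3]=0xD4 cont=1 payload=0x54=84: acc |= 84<<0 -> acc=84 shift=7
  byte[4]=0x99 cont=1 payload=0x19=25: acc |= 25<<7 -> acc=3284 shift=14
  byte[5]=0x8F cont=1 payload=0x0F=15: acc |= 15<<14 -> acc=249044 shift=21
  byte[6]=0x6A cont=0 payload=0x6A=106: acc |= 106<<21 -> acc=222547156 shift=28 [end]
Varint 2: bytes[3:7] = D4 99 8F 6A -> value 222547156 (4 byte(s))
  byte[7]=0xC4 cont=1 payload=0x44=68: acc |= 68<<0 -> acc=68 shift=7
  byte[8]=0x7B cont=0 payload=0x7B=123: acc |= 123<<7 -> acc=15812 shift=14 [end]
Varint 3: bytes[7:9] = C4 7B -> value 15812 (2 byte(s))
  byte[9]=0x85 cont=1 payload=0x05=5: acc |= 5<<0 -> acc=5 shift=7
  byte[10]=0xE2 cont=1 payload=0x62=98: acc |= 98<<7 -> acc=12549 shift=14
  byte[11]=0x41 cont=0 payload=0x41=65: acc |= 65<<14 -> acc=1077509 shift=21 [end]
Varint 4: bytes[9:12] = 85 E2 41 -> value 1077509 (3 byte(s))
  byte[12]=0x21 cont=0 payload=0x21=33: acc |= 33<<0 -> acc=33 shift=7 [end]
Varint 5: bytes[12:13] = 21 -> value 33 (1 byte(s))

Answer: 1385180 222547156 15812 1077509 33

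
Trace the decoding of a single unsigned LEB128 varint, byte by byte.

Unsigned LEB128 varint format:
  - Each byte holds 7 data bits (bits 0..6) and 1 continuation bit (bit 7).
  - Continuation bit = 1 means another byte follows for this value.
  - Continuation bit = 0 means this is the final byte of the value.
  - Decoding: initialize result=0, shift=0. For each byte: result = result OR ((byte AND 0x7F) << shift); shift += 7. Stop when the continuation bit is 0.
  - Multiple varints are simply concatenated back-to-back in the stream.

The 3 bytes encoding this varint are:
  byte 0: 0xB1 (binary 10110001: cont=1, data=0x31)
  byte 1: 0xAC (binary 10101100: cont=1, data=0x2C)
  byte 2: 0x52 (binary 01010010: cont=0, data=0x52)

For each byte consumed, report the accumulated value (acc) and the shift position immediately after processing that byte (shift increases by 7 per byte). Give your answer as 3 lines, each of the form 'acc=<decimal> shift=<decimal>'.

Answer: acc=49 shift=7
acc=5681 shift=14
acc=1349169 shift=21

Derivation:
byte 0=0xB1: payload=0x31=49, contrib = 49<<0 = 49; acc -> 49, shift -> 7
byte 1=0xAC: payload=0x2C=44, contrib = 44<<7 = 5632; acc -> 5681, shift -> 14
byte 2=0x52: payload=0x52=82, contrib = 82<<14 = 1343488; acc -> 1349169, shift -> 21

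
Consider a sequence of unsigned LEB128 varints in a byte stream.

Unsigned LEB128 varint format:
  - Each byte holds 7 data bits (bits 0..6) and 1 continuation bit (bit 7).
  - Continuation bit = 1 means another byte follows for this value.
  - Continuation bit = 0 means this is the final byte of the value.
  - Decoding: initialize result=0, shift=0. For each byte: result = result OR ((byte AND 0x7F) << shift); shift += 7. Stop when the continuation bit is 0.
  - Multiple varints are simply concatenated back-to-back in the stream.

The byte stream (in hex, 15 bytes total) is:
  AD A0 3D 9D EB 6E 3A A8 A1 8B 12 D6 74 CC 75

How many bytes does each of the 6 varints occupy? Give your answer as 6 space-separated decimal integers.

  byte[0]=0xAD cont=1 payload=0x2D=45: acc |= 45<<0 -> acc=45 shift=7
  byte[1]=0xA0 cont=1 payload=0x20=32: acc |= 32<<7 -> acc=4141 shift=14
  byte[2]=0x3D cont=0 payload=0x3D=61: acc |= 61<<14 -> acc=1003565 shift=21 [end]
Varint 1: bytes[0:3] = AD A0 3D -> value 1003565 (3 byte(s))
  byte[3]=0x9D cont=1 payload=0x1D=29: acc |= 29<<0 -> acc=29 shift=7
  byte[4]=0xEB cont=1 payload=0x6B=107: acc |= 107<<7 -> acc=13725 shift=14
  byte[5]=0x6E cont=0 payload=0x6E=110: acc |= 110<<14 -> acc=1815965 shift=21 [end]
Varint 2: bytes[3:6] = 9D EB 6E -> value 1815965 (3 byte(s))
  byte[6]=0x3A cont=0 payload=0x3A=58: acc |= 58<<0 -> acc=58 shift=7 [end]
Varint 3: bytes[6:7] = 3A -> value 58 (1 byte(s))
  byte[7]=0xA8 cont=1 payload=0x28=40: acc |= 40<<0 -> acc=40 shift=7
  byte[8]=0xA1 cont=1 payload=0x21=33: acc |= 33<<7 -> acc=4264 shift=14
  byte[9]=0x8B cont=1 payload=0x0B=11: acc |= 11<<14 -> acc=184488 shift=21
  byte[10]=0x12 cont=0 payload=0x12=18: acc |= 18<<21 -> acc=37933224 shift=28 [end]
Varint 4: bytes[7:11] = A8 A1 8B 12 -> value 37933224 (4 byte(s))
  byte[11]=0xD6 cont=1 payload=0x56=86: acc |= 86<<0 -> acc=86 shift=7
  byte[12]=0x74 cont=0 payload=0x74=116: acc |= 116<<7 -> acc=14934 shift=14 [end]
Varint 5: bytes[11:13] = D6 74 -> value 14934 (2 byte(s))
  byte[13]=0xCC cont=1 payload=0x4C=76: acc |= 76<<0 -> acc=76 shift=7
  byte[14]=0x75 cont=0 payload=0x75=117: acc |= 117<<7 -> acc=15052 shift=14 [end]
Varint 6: bytes[13:15] = CC 75 -> value 15052 (2 byte(s))

Answer: 3 3 1 4 2 2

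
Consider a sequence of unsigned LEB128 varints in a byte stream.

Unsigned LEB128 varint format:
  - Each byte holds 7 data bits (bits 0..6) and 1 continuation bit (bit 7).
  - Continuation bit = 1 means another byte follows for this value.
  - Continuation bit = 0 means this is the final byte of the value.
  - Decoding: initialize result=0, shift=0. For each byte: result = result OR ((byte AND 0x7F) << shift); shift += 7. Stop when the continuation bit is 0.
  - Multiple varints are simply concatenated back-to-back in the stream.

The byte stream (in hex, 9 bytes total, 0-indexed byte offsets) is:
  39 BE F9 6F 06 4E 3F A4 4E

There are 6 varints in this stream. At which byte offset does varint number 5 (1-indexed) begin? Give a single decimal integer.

Answer: 6

Derivation:
  byte[0]=0x39 cont=0 payload=0x39=57: acc |= 57<<0 -> acc=57 shift=7 [end]
Varint 1: bytes[0:1] = 39 -> value 57 (1 byte(s))
  byte[1]=0xBE cont=1 payload=0x3E=62: acc |= 62<<0 -> acc=62 shift=7
  byte[2]=0xF9 cont=1 payload=0x79=121: acc |= 121<<7 -> acc=15550 shift=14
  byte[3]=0x6F cont=0 payload=0x6F=111: acc |= 111<<14 -> acc=1834174 shift=21 [end]
Varint 2: bytes[1:4] = BE F9 6F -> value 1834174 (3 byte(s))
  byte[4]=0x06 cont=0 payload=0x06=6: acc |= 6<<0 -> acc=6 shift=7 [end]
Varint 3: bytes[4:5] = 06 -> value 6 (1 byte(s))
  byte[5]=0x4E cont=0 payload=0x4E=78: acc |= 78<<0 -> acc=78 shift=7 [end]
Varint 4: bytes[5:6] = 4E -> value 78 (1 byte(s))
  byte[6]=0x3F cont=0 payload=0x3F=63: acc |= 63<<0 -> acc=63 shift=7 [end]
Varint 5: bytes[6:7] = 3F -> value 63 (1 byte(s))
  byte[7]=0xA4 cont=1 payload=0x24=36: acc |= 36<<0 -> acc=36 shift=7
  byte[8]=0x4E cont=0 payload=0x4E=78: acc |= 78<<7 -> acc=10020 shift=14 [end]
Varint 6: bytes[7:9] = A4 4E -> value 10020 (2 byte(s))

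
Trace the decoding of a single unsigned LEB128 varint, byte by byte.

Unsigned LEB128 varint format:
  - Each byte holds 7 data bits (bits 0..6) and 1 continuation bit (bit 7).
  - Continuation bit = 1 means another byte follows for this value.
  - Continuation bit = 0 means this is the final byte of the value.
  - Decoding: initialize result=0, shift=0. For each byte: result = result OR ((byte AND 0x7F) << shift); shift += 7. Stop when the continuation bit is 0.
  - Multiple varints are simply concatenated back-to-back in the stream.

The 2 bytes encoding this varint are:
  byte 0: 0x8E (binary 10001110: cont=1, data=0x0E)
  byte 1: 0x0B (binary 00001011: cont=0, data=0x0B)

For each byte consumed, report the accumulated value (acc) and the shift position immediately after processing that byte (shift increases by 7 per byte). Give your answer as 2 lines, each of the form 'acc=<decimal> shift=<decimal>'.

Answer: acc=14 shift=7
acc=1422 shift=14

Derivation:
byte 0=0x8E: payload=0x0E=14, contrib = 14<<0 = 14; acc -> 14, shift -> 7
byte 1=0x0B: payload=0x0B=11, contrib = 11<<7 = 1408; acc -> 1422, shift -> 14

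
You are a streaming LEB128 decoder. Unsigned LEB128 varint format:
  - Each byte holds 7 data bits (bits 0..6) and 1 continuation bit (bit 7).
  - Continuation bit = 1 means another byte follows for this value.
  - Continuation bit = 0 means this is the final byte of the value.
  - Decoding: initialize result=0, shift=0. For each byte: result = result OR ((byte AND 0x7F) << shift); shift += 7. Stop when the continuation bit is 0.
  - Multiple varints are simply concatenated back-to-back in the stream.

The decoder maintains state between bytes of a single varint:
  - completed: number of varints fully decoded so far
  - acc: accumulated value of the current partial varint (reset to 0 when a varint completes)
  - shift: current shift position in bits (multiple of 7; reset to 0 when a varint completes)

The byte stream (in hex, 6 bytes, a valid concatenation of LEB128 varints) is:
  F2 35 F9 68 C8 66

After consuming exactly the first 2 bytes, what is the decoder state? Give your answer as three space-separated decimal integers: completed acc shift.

byte[0]=0xF2 cont=1 payload=0x72: acc |= 114<<0 -> completed=0 acc=114 shift=7
byte[1]=0x35 cont=0 payload=0x35: varint #1 complete (value=6898); reset -> completed=1 acc=0 shift=0

Answer: 1 0 0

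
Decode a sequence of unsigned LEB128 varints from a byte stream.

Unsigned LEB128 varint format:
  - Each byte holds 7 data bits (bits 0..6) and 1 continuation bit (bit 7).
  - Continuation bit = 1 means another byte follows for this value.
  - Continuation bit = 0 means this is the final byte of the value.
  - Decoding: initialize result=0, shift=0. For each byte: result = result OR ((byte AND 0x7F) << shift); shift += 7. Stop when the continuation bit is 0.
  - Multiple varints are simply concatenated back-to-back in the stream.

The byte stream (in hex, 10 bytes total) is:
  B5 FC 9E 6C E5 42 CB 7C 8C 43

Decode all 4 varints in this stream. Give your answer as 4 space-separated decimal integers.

Answer: 226999861 8549 15947 8588

Derivation:
  byte[0]=0xB5 cont=1 payload=0x35=53: acc |= 53<<0 -> acc=53 shift=7
  byte[1]=0xFC cont=1 payload=0x7C=124: acc |= 124<<7 -> acc=15925 shift=14
  byte[2]=0x9E cont=1 payload=0x1E=30: acc |= 30<<14 -> acc=507445 shift=21
  byte[3]=0x6C cont=0 payload=0x6C=108: acc |= 108<<21 -> acc=226999861 shift=28 [end]
Varint 1: bytes[0:4] = B5 FC 9E 6C -> value 226999861 (4 byte(s))
  byte[4]=0xE5 cont=1 payload=0x65=101: acc |= 101<<0 -> acc=101 shift=7
  byte[5]=0x42 cont=0 payload=0x42=66: acc |= 66<<7 -> acc=8549 shift=14 [end]
Varint 2: bytes[4:6] = E5 42 -> value 8549 (2 byte(s))
  byte[6]=0xCB cont=1 payload=0x4B=75: acc |= 75<<0 -> acc=75 shift=7
  byte[7]=0x7C cont=0 payload=0x7C=124: acc |= 124<<7 -> acc=15947 shift=14 [end]
Varint 3: bytes[6:8] = CB 7C -> value 15947 (2 byte(s))
  byte[8]=0x8C cont=1 payload=0x0C=12: acc |= 12<<0 -> acc=12 shift=7
  byte[9]=0x43 cont=0 payload=0x43=67: acc |= 67<<7 -> acc=8588 shift=14 [end]
Varint 4: bytes[8:10] = 8C 43 -> value 8588 (2 byte(s))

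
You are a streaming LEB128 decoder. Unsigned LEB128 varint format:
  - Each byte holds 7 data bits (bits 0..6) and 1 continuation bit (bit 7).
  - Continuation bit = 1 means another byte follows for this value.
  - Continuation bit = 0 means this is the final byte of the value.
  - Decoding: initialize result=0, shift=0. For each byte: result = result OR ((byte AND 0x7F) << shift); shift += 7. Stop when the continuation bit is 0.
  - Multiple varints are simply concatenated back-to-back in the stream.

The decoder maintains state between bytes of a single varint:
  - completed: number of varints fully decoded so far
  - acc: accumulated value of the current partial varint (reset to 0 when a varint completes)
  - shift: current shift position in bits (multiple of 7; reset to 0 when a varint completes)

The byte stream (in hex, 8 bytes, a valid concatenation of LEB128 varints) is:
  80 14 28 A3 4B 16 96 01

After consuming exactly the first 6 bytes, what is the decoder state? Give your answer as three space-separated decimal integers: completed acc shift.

byte[0]=0x80 cont=1 payload=0x00: acc |= 0<<0 -> completed=0 acc=0 shift=7
byte[1]=0x14 cont=0 payload=0x14: varint #1 complete (value=2560); reset -> completed=1 acc=0 shift=0
byte[2]=0x28 cont=0 payload=0x28: varint #2 complete (value=40); reset -> completed=2 acc=0 shift=0
byte[3]=0xA3 cont=1 payload=0x23: acc |= 35<<0 -> completed=2 acc=35 shift=7
byte[4]=0x4B cont=0 payload=0x4B: varint #3 complete (value=9635); reset -> completed=3 acc=0 shift=0
byte[5]=0x16 cont=0 payload=0x16: varint #4 complete (value=22); reset -> completed=4 acc=0 shift=0

Answer: 4 0 0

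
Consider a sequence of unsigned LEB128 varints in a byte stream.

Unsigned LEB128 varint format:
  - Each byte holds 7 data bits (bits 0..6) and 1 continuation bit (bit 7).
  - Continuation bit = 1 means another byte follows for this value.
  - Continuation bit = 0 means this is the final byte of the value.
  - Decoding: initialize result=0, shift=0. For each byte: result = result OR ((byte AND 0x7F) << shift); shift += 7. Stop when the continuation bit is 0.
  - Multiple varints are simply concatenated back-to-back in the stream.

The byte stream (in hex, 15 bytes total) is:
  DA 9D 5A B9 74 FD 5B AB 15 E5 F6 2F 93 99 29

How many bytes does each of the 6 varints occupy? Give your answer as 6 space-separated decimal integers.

  byte[0]=0xDA cont=1 payload=0x5A=90: acc |= 90<<0 -> acc=90 shift=7
  byte[1]=0x9D cont=1 payload=0x1D=29: acc |= 29<<7 -> acc=3802 shift=14
  byte[2]=0x5A cont=0 payload=0x5A=90: acc |= 90<<14 -> acc=1478362 shift=21 [end]
Varint 1: bytes[0:3] = DA 9D 5A -> value 1478362 (3 byte(s))
  byte[3]=0xB9 cont=1 payload=0x39=57: acc |= 57<<0 -> acc=57 shift=7
  byte[4]=0x74 cont=0 payload=0x74=116: acc |= 116<<7 -> acc=14905 shift=14 [end]
Varint 2: bytes[3:5] = B9 74 -> value 14905 (2 byte(s))
  byte[5]=0xFD cont=1 payload=0x7D=125: acc |= 125<<0 -> acc=125 shift=7
  byte[6]=0x5B cont=0 payload=0x5B=91: acc |= 91<<7 -> acc=11773 shift=14 [end]
Varint 3: bytes[5:7] = FD 5B -> value 11773 (2 byte(s))
  byte[7]=0xAB cont=1 payload=0x2B=43: acc |= 43<<0 -> acc=43 shift=7
  byte[8]=0x15 cont=0 payload=0x15=21: acc |= 21<<7 -> acc=2731 shift=14 [end]
Varint 4: bytes[7:9] = AB 15 -> value 2731 (2 byte(s))
  byte[9]=0xE5 cont=1 payload=0x65=101: acc |= 101<<0 -> acc=101 shift=7
  byte[10]=0xF6 cont=1 payload=0x76=118: acc |= 118<<7 -> acc=15205 shift=14
  byte[11]=0x2F cont=0 payload=0x2F=47: acc |= 47<<14 -> acc=785253 shift=21 [end]
Varint 5: bytes[9:12] = E5 F6 2F -> value 785253 (3 byte(s))
  byte[12]=0x93 cont=1 payload=0x13=19: acc |= 19<<0 -> acc=19 shift=7
  byte[13]=0x99 cont=1 payload=0x19=25: acc |= 25<<7 -> acc=3219 shift=14
  byte[14]=0x29 cont=0 payload=0x29=41: acc |= 41<<14 -> acc=674963 shift=21 [end]
Varint 6: bytes[12:15] = 93 99 29 -> value 674963 (3 byte(s))

Answer: 3 2 2 2 3 3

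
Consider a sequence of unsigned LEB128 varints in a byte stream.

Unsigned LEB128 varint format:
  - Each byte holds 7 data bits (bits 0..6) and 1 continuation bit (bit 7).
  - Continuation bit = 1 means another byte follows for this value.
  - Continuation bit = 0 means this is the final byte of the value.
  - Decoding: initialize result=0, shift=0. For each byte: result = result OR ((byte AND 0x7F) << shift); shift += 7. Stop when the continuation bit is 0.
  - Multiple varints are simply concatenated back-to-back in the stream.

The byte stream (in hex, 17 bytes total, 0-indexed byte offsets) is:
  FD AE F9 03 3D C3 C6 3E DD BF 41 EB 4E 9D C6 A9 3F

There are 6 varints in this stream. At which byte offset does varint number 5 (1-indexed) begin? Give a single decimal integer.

Answer: 11

Derivation:
  byte[0]=0xFD cont=1 payload=0x7D=125: acc |= 125<<0 -> acc=125 shift=7
  byte[1]=0xAE cont=1 payload=0x2E=46: acc |= 46<<7 -> acc=6013 shift=14
  byte[2]=0xF9 cont=1 payload=0x79=121: acc |= 121<<14 -> acc=1988477 shift=21
  byte[3]=0x03 cont=0 payload=0x03=3: acc |= 3<<21 -> acc=8279933 shift=28 [end]
Varint 1: bytes[0:4] = FD AE F9 03 -> value 8279933 (4 byte(s))
  byte[4]=0x3D cont=0 payload=0x3D=61: acc |= 61<<0 -> acc=61 shift=7 [end]
Varint 2: bytes[4:5] = 3D -> value 61 (1 byte(s))
  byte[5]=0xC3 cont=1 payload=0x43=67: acc |= 67<<0 -> acc=67 shift=7
  byte[6]=0xC6 cont=1 payload=0x46=70: acc |= 70<<7 -> acc=9027 shift=14
  byte[7]=0x3E cont=0 payload=0x3E=62: acc |= 62<<14 -> acc=1024835 shift=21 [end]
Varint 3: bytes[5:8] = C3 C6 3E -> value 1024835 (3 byte(s))
  byte[8]=0xDD cont=1 payload=0x5D=93: acc |= 93<<0 -> acc=93 shift=7
  byte[9]=0xBF cont=1 payload=0x3F=63: acc |= 63<<7 -> acc=8157 shift=14
  byte[10]=0x41 cont=0 payload=0x41=65: acc |= 65<<14 -> acc=1073117 shift=21 [end]
Varint 4: bytes[8:11] = DD BF 41 -> value 1073117 (3 byte(s))
  byte[11]=0xEB cont=1 payload=0x6B=107: acc |= 107<<0 -> acc=107 shift=7
  byte[12]=0x4E cont=0 payload=0x4E=78: acc |= 78<<7 -> acc=10091 shift=14 [end]
Varint 5: bytes[11:13] = EB 4E -> value 10091 (2 byte(s))
  byte[13]=0x9D cont=1 payload=0x1D=29: acc |= 29<<0 -> acc=29 shift=7
  byte[14]=0xC6 cont=1 payload=0x46=70: acc |= 70<<7 -> acc=8989 shift=14
  byte[15]=0xA9 cont=1 payload=0x29=41: acc |= 41<<14 -> acc=680733 shift=21
  byte[16]=0x3F cont=0 payload=0x3F=63: acc |= 63<<21 -> acc=132801309 shift=28 [end]
Varint 6: bytes[13:17] = 9D C6 A9 3F -> value 132801309 (4 byte(s))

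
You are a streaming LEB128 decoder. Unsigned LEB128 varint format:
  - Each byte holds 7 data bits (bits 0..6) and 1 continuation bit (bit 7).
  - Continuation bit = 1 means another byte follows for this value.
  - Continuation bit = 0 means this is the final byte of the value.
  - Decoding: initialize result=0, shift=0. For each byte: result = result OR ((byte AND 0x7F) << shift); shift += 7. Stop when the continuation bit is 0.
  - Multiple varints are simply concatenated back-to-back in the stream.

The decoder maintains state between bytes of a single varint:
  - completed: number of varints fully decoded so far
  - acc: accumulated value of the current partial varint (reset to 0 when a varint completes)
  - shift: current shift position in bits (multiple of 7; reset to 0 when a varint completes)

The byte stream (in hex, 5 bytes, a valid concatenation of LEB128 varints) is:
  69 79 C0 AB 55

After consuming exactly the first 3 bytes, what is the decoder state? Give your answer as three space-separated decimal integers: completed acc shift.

Answer: 2 64 7

Derivation:
byte[0]=0x69 cont=0 payload=0x69: varint #1 complete (value=105); reset -> completed=1 acc=0 shift=0
byte[1]=0x79 cont=0 payload=0x79: varint #2 complete (value=121); reset -> completed=2 acc=0 shift=0
byte[2]=0xC0 cont=1 payload=0x40: acc |= 64<<0 -> completed=2 acc=64 shift=7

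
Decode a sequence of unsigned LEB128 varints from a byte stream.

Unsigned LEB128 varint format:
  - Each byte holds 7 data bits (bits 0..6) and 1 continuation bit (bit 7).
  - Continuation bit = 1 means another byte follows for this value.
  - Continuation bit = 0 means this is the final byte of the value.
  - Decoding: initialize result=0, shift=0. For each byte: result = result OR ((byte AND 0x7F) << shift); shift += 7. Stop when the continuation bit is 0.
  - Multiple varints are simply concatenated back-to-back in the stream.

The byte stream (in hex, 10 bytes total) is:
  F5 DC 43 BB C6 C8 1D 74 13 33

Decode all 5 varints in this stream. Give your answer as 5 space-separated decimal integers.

Answer: 1109621 62006075 116 19 51

Derivation:
  byte[0]=0xF5 cont=1 payload=0x75=117: acc |= 117<<0 -> acc=117 shift=7
  byte[1]=0xDC cont=1 payload=0x5C=92: acc |= 92<<7 -> acc=11893 shift=14
  byte[2]=0x43 cont=0 payload=0x43=67: acc |= 67<<14 -> acc=1109621 shift=21 [end]
Varint 1: bytes[0:3] = F5 DC 43 -> value 1109621 (3 byte(s))
  byte[3]=0xBB cont=1 payload=0x3B=59: acc |= 59<<0 -> acc=59 shift=7
  byte[4]=0xC6 cont=1 payload=0x46=70: acc |= 70<<7 -> acc=9019 shift=14
  byte[5]=0xC8 cont=1 payload=0x48=72: acc |= 72<<14 -> acc=1188667 shift=21
  byte[6]=0x1D cont=0 payload=0x1D=29: acc |= 29<<21 -> acc=62006075 shift=28 [end]
Varint 2: bytes[3:7] = BB C6 C8 1D -> value 62006075 (4 byte(s))
  byte[7]=0x74 cont=0 payload=0x74=116: acc |= 116<<0 -> acc=116 shift=7 [end]
Varint 3: bytes[7:8] = 74 -> value 116 (1 byte(s))
  byte[8]=0x13 cont=0 payload=0x13=19: acc |= 19<<0 -> acc=19 shift=7 [end]
Varint 4: bytes[8:9] = 13 -> value 19 (1 byte(s))
  byte[9]=0x33 cont=0 payload=0x33=51: acc |= 51<<0 -> acc=51 shift=7 [end]
Varint 5: bytes[9:10] = 33 -> value 51 (1 byte(s))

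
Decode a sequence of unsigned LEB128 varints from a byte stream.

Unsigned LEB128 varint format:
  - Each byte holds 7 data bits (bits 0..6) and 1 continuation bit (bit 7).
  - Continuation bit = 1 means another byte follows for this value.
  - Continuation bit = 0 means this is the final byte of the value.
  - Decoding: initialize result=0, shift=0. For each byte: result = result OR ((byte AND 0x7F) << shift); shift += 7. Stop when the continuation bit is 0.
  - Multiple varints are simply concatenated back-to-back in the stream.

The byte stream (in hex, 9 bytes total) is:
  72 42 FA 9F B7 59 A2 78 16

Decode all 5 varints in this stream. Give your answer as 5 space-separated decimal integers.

  byte[0]=0x72 cont=0 payload=0x72=114: acc |= 114<<0 -> acc=114 shift=7 [end]
Varint 1: bytes[0:1] = 72 -> value 114 (1 byte(s))
  byte[1]=0x42 cont=0 payload=0x42=66: acc |= 66<<0 -> acc=66 shift=7 [end]
Varint 2: bytes[1:2] = 42 -> value 66 (1 byte(s))
  byte[2]=0xFA cont=1 payload=0x7A=122: acc |= 122<<0 -> acc=122 shift=7
  byte[3]=0x9F cont=1 payload=0x1F=31: acc |= 31<<7 -> acc=4090 shift=14
  byte[4]=0xB7 cont=1 payload=0x37=55: acc |= 55<<14 -> acc=905210 shift=21
  byte[5]=0x59 cont=0 payload=0x59=89: acc |= 89<<21 -> acc=187551738 shift=28 [end]
Varint 3: bytes[2:6] = FA 9F B7 59 -> value 187551738 (4 byte(s))
  byte[6]=0xA2 cont=1 payload=0x22=34: acc |= 34<<0 -> acc=34 shift=7
  byte[7]=0x78 cont=0 payload=0x78=120: acc |= 120<<7 -> acc=15394 shift=14 [end]
Varint 4: bytes[6:8] = A2 78 -> value 15394 (2 byte(s))
  byte[8]=0x16 cont=0 payload=0x16=22: acc |= 22<<0 -> acc=22 shift=7 [end]
Varint 5: bytes[8:9] = 16 -> value 22 (1 byte(s))

Answer: 114 66 187551738 15394 22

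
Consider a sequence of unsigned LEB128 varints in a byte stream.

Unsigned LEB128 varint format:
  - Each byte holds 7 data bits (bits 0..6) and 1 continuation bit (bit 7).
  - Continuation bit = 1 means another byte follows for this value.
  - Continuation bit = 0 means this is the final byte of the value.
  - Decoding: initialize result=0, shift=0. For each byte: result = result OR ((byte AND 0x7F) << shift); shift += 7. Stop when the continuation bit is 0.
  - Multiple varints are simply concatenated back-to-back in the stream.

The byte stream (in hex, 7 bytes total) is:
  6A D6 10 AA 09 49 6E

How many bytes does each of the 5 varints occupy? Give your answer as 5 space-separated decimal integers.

  byte[0]=0x6A cont=0 payload=0x6A=106: acc |= 106<<0 -> acc=106 shift=7 [end]
Varint 1: bytes[0:1] = 6A -> value 106 (1 byte(s))
  byte[1]=0xD6 cont=1 payload=0x56=86: acc |= 86<<0 -> acc=86 shift=7
  byte[2]=0x10 cont=0 payload=0x10=16: acc |= 16<<7 -> acc=2134 shift=14 [end]
Varint 2: bytes[1:3] = D6 10 -> value 2134 (2 byte(s))
  byte[3]=0xAA cont=1 payload=0x2A=42: acc |= 42<<0 -> acc=42 shift=7
  byte[4]=0x09 cont=0 payload=0x09=9: acc |= 9<<7 -> acc=1194 shift=14 [end]
Varint 3: bytes[3:5] = AA 09 -> value 1194 (2 byte(s))
  byte[5]=0x49 cont=0 payload=0x49=73: acc |= 73<<0 -> acc=73 shift=7 [end]
Varint 4: bytes[5:6] = 49 -> value 73 (1 byte(s))
  byte[6]=0x6E cont=0 payload=0x6E=110: acc |= 110<<0 -> acc=110 shift=7 [end]
Varint 5: bytes[6:7] = 6E -> value 110 (1 byte(s))

Answer: 1 2 2 1 1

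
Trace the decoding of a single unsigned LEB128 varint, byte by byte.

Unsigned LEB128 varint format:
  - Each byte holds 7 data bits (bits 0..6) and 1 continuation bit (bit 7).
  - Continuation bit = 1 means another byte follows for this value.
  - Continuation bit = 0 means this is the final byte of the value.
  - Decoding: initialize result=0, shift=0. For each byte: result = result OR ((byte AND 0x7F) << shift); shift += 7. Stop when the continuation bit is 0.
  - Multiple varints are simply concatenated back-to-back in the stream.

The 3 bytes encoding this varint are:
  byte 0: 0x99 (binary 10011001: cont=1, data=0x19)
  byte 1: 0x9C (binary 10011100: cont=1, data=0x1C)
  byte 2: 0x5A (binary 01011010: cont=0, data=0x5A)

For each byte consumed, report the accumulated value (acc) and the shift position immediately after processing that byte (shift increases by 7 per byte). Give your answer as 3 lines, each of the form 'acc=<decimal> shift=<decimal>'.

Answer: acc=25 shift=7
acc=3609 shift=14
acc=1478169 shift=21

Derivation:
byte 0=0x99: payload=0x19=25, contrib = 25<<0 = 25; acc -> 25, shift -> 7
byte 1=0x9C: payload=0x1C=28, contrib = 28<<7 = 3584; acc -> 3609, shift -> 14
byte 2=0x5A: payload=0x5A=90, contrib = 90<<14 = 1474560; acc -> 1478169, shift -> 21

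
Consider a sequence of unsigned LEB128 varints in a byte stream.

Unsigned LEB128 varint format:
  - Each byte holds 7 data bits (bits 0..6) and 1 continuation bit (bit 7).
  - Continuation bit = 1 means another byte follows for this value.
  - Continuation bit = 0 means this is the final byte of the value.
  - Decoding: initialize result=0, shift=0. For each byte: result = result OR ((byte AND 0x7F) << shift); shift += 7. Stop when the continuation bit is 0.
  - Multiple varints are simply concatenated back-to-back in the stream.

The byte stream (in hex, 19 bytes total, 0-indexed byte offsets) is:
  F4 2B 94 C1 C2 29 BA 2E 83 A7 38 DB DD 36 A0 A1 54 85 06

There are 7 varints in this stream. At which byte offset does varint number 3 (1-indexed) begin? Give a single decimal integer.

  byte[0]=0xF4 cont=1 payload=0x74=116: acc |= 116<<0 -> acc=116 shift=7
  byte[1]=0x2B cont=0 payload=0x2B=43: acc |= 43<<7 -> acc=5620 shift=14 [end]
Varint 1: bytes[0:2] = F4 2B -> value 5620 (2 byte(s))
  byte[2]=0x94 cont=1 payload=0x14=20: acc |= 20<<0 -> acc=20 shift=7
  byte[3]=0xC1 cont=1 payload=0x41=65: acc |= 65<<7 -> acc=8340 shift=14
  byte[4]=0xC2 cont=1 payload=0x42=66: acc |= 66<<14 -> acc=1089684 shift=21
  byte[5]=0x29 cont=0 payload=0x29=41: acc |= 41<<21 -> acc=87072916 shift=28 [end]
Varint 2: bytes[2:6] = 94 C1 C2 29 -> value 87072916 (4 byte(s))
  byte[6]=0xBA cont=1 payload=0x3A=58: acc |= 58<<0 -> acc=58 shift=7
  byte[7]=0x2E cont=0 payload=0x2E=46: acc |= 46<<7 -> acc=5946 shift=14 [end]
Varint 3: bytes[6:8] = BA 2E -> value 5946 (2 byte(s))
  byte[8]=0x83 cont=1 payload=0x03=3: acc |= 3<<0 -> acc=3 shift=7
  byte[9]=0xA7 cont=1 payload=0x27=39: acc |= 39<<7 -> acc=4995 shift=14
  byte[10]=0x38 cont=0 payload=0x38=56: acc |= 56<<14 -> acc=922499 shift=21 [end]
Varint 4: bytes[8:11] = 83 A7 38 -> value 922499 (3 byte(s))
  byte[11]=0xDB cont=1 payload=0x5B=91: acc |= 91<<0 -> acc=91 shift=7
  byte[12]=0xDD cont=1 payload=0x5D=93: acc |= 93<<7 -> acc=11995 shift=14
  byte[13]=0x36 cont=0 payload=0x36=54: acc |= 54<<14 -> acc=896731 shift=21 [end]
Varint 5: bytes[11:14] = DB DD 36 -> value 896731 (3 byte(s))
  byte[14]=0xA0 cont=1 payload=0x20=32: acc |= 32<<0 -> acc=32 shift=7
  byte[15]=0xA1 cont=1 payload=0x21=33: acc |= 33<<7 -> acc=4256 shift=14
  byte[16]=0x54 cont=0 payload=0x54=84: acc |= 84<<14 -> acc=1380512 shift=21 [end]
Varint 6: bytes[14:17] = A0 A1 54 -> value 1380512 (3 byte(s))
  byte[17]=0x85 cont=1 payload=0x05=5: acc |= 5<<0 -> acc=5 shift=7
  byte[18]=0x06 cont=0 payload=0x06=6: acc |= 6<<7 -> acc=773 shift=14 [end]
Varint 7: bytes[17:19] = 85 06 -> value 773 (2 byte(s))

Answer: 6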